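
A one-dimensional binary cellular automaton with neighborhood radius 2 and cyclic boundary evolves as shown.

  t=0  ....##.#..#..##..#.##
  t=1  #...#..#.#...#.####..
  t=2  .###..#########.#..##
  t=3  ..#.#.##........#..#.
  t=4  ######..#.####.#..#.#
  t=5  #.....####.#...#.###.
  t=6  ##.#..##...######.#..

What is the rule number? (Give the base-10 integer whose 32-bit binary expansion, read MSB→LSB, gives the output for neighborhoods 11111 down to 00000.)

  nb #####: next=.  (t=2,i=8, bit31=0)
  nb ####.: next=.  (t=1,i=17, bit30=0)
  nb ###.#: next=.  (t=2,i=14, bit29=0)
  nb ###..: next=.  (t=1,i=18, bit28=0)
  nb ##.##: next=.  (t=2,i=0, bit27=0)
  nb ##.#.: next=.  (t=0,i=6, bit26=0)
  nb ##..#: next=#  (t=0,i=15, bit25=1)
  nb ##...: next=#  (t=0,i=0, bit24=1)
  nb #.###: next=.  (t=1,i=15, bit23=0)
  nb #.##.: next=.  (t=0,i=19, bit22=0)
  nb #.#.#: next=#  (t=3,i=4, bit21=1)
  nb #.#..: next=#  (t=0,i=7, bit20=1)
  nb #..##: next=.  (t=0,i=12, bit19=0)
  nb #..#.: next=#  (t=0,i=9, bit18=1)
  nb #...#: next=#  (t=1,i=2, bit17=1)
  nb #....: next=.  (t=0,i=1, bit16=0)
  nb .####: next=#  (t=1,i=16, bit15=1)
  nb .###.: next=#  (t=2,i=2, bit14=1)
  nb .##.#: next=.  (t=0,i=5, bit13=0)
  nb .##..: next=.  (t=0,i=14, bit12=0)
  nb .#.##: next=#  (t=0,i=18, bit11=1)
  nb .#.#.: next=#  (t=1,i=8, bit10=1)
  nb .#..#: next=.  (t=0,i=8, bit9=0)
  nb .#...: next=#  (t=1,i=1, bit8=1)
  nb ..###: next=#  (t=2,i=6, bit7=1)
  nb ..##.: next=#  (t=0,i=4, bit6=1)
  nb ..#.#: next=#  (t=0,i=17, bit5=1)
  nb ..#..: next=.  (t=0,i=10, bit4=0)
  nb ...##: next=.  (t=0,i=3, bit3=0)
  nb ...#.: next=#  (t=1,i=3, bit2=1)
  nb ....#: next=.  (t=0,i=2, bit1=0)
  nb .....: next=#  (t=3,i=10, bit0=1)
  bits 00000011001101101100110111100101 = 53923301

53923301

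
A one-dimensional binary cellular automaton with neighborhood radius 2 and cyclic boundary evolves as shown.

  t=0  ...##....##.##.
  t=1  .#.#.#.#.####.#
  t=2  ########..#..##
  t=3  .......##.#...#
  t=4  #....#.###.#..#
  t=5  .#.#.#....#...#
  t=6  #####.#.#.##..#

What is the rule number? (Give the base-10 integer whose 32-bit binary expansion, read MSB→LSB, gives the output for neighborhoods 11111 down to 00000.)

  nb #####: next=.  (t=2,i=0, bit31=0)
  nb ####.: next=.  (t=1,i=11, bit30=0)
  nb ###.#: next=.  (t=1,i=12, bit29=0)
  nb ###..: next=#  (t=2,i=7, bit28=1)
  nb ##.##: next=#  (t=0,i=11, bit27=1)
  nb ##.#.: next=#  (t=1,i=13, bit26=1)
  nb ##..#: next=#  (t=2,i=8, bit25=1)
  nb ##...: next=#  (t=0,i=5, bit24=1)
  nb #.###: next=.  (t=1,i=9, bit23=0)
  nb #.##.: next=#  (t=0,i=12, bit22=1)
  nb #.#.#: next=#  (t=1,i=1, bit21=1)
  nb #.#..: next=.  (t=3,i=10, bit20=0)
  nb #..##: next=.  (t=2,i=12, bit19=0)
  nb #..#.: next=.  (t=2,i=9, bit18=0)
  nb #...#: next=.  (t=3,i=12, bit17=0)
  nb #....: next=.  (t=0,i=0, bit16=0)
  nb .####: next=#  (t=1,i=10, bit15=1)
  nb .###.: next=.  (t=4,i=8, bit14=0)
  nb .##.#: next=#  (t=0,i=10, bit13=1)
  nb .##..: next=.  (t=0,i=4, bit12=0)
  nb .#.##: next=.  (t=1,i=8, bit11=0)
  nb .#.#.: next=#  (t=1,i=0, bit10=1)
  nb .#..#: next=.  (t=2,i=11, bit9=0)
  nb .#...: next=#  (t=3,i=0, bit8=1)
  nb ..###: next=.  (t=2,i=13, bit7=0)
  nb ..##.: next=#  (t=0,i=3, bit6=1)
  nb ..#.#: next=#  (t=4,i=5, bit5=1)
  nb ..#..: next=#  (t=2,i=10, bit4=1)
  nb ...##: next=.  (t=0,i=2, bit3=0)
  nb ...#.: next=.  (t=3,i=13, bit2=0)
  nb ....#: next=#  (t=0,i=1, bit1=1)
  nb .....: next=.  (t=3,i=2, bit0=0)
  bits 00011111011000001010010101110010 = 526427506

526427506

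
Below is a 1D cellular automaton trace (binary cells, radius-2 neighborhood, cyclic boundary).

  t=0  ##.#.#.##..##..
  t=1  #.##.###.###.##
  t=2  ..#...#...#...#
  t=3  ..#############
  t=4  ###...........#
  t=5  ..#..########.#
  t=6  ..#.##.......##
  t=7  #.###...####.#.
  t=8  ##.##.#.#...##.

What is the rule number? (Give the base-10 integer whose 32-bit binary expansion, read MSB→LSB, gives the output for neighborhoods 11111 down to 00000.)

  #####|.  b31=0 t=3,i=4
  ####.|.  b30=0 t=3,i=13
  ###.#|.  b29=0 t=1,i=0
  ###..|#  b28=1 t=3,i=14
  ##.##|.  b27=0 t=1,i=1
  ##.#.|#  b26=1 t=0,i=2
  ##..#|#  b25=1 t=0,i=9
  ##...|.  b24=0 t=4,i=3
  #.###|.  b23=0 t=1,i=5
  #.##.|#  b22=1 t=0,i=7
  #.#.#|#  b21=1 t=0,i=3
  #.#..|#  b20=1 t=5,i=14
  #..##|#  b19=1 t=0,i=10
  #..#.|.  b18=0 t=2,i=1
  #...#|#  b17=1 t=2,i=4
  #....|.  b16=0 t=4,i=4
  .####|.  b15=0 t=3,i=3
  .###.|#  b14=1 t=1,i=6
  .##.#|.  b13=0 t=0,i=1
  .##..|.  b12=0 t=0,i=8
  .#.##|#  b11=1 t=0,i=6
  .#.#.|.  b10=0 t=0,i=4
  .#..#|.  b9=0 t=2,i=0
  .#...|#  b8=1 t=2,i=3
  ..###|#  b7=1 t=3,i=2
  ..##.|#  b6=1 t=0,i=0
  ..#.#|#  b5=1 t=6,i=2
  ..#..|#  b4=1 t=2,i=2
  ...##|.  b3=0 t=4,i=13
  ...#.|#  b2=1 t=2,i=5
  ....#|#  b1=1 t=4,i=12
  .....|#  b0=1 t=4,i=5
  bits 00010110011110100100100111110111 = 377113079

377113079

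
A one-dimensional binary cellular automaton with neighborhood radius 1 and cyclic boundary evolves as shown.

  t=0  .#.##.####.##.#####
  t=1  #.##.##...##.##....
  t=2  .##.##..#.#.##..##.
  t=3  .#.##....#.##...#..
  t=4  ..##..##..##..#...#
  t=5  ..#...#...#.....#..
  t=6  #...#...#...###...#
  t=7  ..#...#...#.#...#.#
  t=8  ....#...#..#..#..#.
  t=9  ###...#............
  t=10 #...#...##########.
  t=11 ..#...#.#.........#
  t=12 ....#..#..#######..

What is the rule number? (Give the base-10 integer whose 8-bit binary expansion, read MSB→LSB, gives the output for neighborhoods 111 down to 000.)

  ### -> .   bit 7 = 0  t=0,i=7
  ##. -> .   bit 6 = 0  t=0,i=4
  #.# -> #   bit 5 = 1  t=0,i=0
  #.. -> .   bit 4 = 0  t=1,i=7
  .## -> #   bit 3 = 1  t=0,i=3
  .#. -> .   bit 2 = 0  t=0,i=1
  ..# -> .   bit 1 = 0  t=1,i=9
  ... -> #   bit 0 = 1  t=1,i=8
  bits 00101001 = 41

41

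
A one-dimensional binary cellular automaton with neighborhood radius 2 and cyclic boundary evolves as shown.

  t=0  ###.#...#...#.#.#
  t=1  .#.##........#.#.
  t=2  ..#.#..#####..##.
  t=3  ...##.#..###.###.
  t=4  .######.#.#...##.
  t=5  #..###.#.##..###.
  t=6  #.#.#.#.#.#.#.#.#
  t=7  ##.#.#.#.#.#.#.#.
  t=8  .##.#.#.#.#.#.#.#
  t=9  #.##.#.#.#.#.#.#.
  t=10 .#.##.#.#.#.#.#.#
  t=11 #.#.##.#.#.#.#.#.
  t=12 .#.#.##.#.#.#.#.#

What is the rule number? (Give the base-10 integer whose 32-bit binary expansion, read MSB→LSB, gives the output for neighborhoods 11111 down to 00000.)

  #####|#  b31=1 t=2,i=9
  ####.|#  b30=1 t=0,i=1
  ###.#|.  b29=0 t=0,i=2
  ###..|#  b28=1 t=2,i=11
  ##.##|.  b27=0 t=3,i=12
  ##.#.|#  b26=1 t=0,i=3
  ##..#|.  b25=0 t=2,i=12
  ##...|.  b24=0 t=1,i=5
  #.###|.  b23=0 t=0,i=16
  #.##.|.  b22=0 t=1,i=3
  #.#.#|.  b21=0 t=0,i=14
  #.#..|#  b20=1 t=0,i=4
  #..##|#  b19=1 t=2,i=6
  #..#.|.  b18=0 t=1,i=0
  #...#|.  b17=0 t=0,i=6
  #....|.  b16=0 t=1,i=6
  .####|.  b15=0 t=0,i=0
  .###.|#  b14=1 t=3,i=10
  .##.#|#  b13=1 t=3,i=4
  .##..|#  b12=1 t=1,i=4
  .#.##|#  b11=1 t=0,i=15
  .#.#.|#  b10=1 t=0,i=13
  .#..#|.  b9=0 t=1,i=16
  .#...|.  b8=0 t=0,i=5
  ..###|.  b7=0 t=2,i=7
  ..##.|#  b6=1 t=2,i=14
  ..#.#|.  b5=0 t=0,i=12
  ..#..|.  b4=0 t=0,i=8
  ...##|#  b3=1 t=3,i=2
  ...#.|.  b2=0 t=0,i=7
  ....#|#  b1=1 t=1,i=11
  .....|#  b0=1 t=1,i=7
  bits 11010100000110000111110001001011 = 3558374475

3558374475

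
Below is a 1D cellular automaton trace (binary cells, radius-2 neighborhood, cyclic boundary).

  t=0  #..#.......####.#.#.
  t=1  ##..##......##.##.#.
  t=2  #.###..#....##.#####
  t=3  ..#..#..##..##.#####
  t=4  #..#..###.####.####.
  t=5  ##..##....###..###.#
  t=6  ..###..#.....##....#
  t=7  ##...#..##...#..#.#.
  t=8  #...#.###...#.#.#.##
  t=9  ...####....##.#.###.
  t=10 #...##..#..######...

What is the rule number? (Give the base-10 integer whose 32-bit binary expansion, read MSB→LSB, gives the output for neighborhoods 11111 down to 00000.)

  [31] ##### => #  t=2,i=17
  [30] ####. => #  t=0,i=13
  [29] ###.# => .  t=0,i=14
  [28] ###.. => .  t=2,i=4
  [27] ##.## => .  t=1,i=14
  [26] ##.#. => #  t=0,i=15
  [25] ##..# => #  t=1,i=2
  [24] ##... => .  t=1,i=6
  [23] #.### => #  t=2,i=2
  [22] #.##. => #  t=1,i=0
  [21] #.#.# => #  t=0,i=16
  [20] #.#.. => #  t=0,i=0
  [19] #..## => #  t=1,i=3
  [18] #..#. => .  t=0,i=2
  [17] #...# => .  t=7,i=3
  [16] #.... => #  t=0,i=5
  [15] .#### => #  t=0,i=12
  [14] .###. => .  t=2,i=3
  [13] .##.# => #  t=1,i=13
  [12] .##.. => .  t=1,i=1
  [11] .#.## => #  t=1,i=19
  [10] .#.#. => .  t=0,i=17
  [9] .#..# => #  t=0,i=1
  [8] .#... => #  t=0,i=4
  [7] ..### => .  t=0,i=11
  [6] ..##. => #  t=1,i=4
  [5] ..#.# => #  t=7,i=16
  [4] ..#.. => .  t=0,i=3
  [3] ...## => .  t=0,i=10
  [2] ...#. => #  t=6,i=18
  [1] ....# => .  t=0,i=9
  [0] ..... => .  t=0,i=6
  bits 11000110111110011010101101100100 = 3338251108

3338251108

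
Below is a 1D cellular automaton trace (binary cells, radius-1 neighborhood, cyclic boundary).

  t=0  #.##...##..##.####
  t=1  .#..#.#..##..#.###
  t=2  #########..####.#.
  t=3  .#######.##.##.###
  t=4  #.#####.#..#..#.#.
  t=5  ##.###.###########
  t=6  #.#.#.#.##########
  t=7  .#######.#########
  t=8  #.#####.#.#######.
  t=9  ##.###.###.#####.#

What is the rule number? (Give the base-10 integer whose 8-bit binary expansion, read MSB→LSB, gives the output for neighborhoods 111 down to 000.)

182

  [7] ### => #  t=0,i=15
  [6] ##. => .  t=0,i=0
  [5] #.# => #  t=0,i=1
  [4] #.. => #  t=0,i=4
  [3] .## => .  t=0,i=2
  [2] .#. => #  t=1,i=1
  [1] ..# => #  t=0,i=6
  [0] ... => .  t=0,i=5
  bits 10110110 = 182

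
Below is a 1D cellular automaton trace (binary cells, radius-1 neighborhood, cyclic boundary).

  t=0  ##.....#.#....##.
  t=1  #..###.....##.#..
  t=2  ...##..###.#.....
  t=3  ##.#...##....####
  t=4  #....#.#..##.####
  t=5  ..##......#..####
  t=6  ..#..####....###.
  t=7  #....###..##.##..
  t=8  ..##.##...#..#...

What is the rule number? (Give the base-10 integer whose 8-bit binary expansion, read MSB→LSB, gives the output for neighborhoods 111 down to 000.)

137

  [7] ### => #  t=1,i=4
  [6] ##. => .  t=0,i=1
  [5] #.# => .  t=0,i=8
  [4] #.. => .  t=0,i=2
  [3] .## => #  t=0,i=0
  [2] .#. => .  t=0,i=7
  [1] ..# => .  t=0,i=6
  [0] ... => #  t=0,i=3
  bits 10001001 = 137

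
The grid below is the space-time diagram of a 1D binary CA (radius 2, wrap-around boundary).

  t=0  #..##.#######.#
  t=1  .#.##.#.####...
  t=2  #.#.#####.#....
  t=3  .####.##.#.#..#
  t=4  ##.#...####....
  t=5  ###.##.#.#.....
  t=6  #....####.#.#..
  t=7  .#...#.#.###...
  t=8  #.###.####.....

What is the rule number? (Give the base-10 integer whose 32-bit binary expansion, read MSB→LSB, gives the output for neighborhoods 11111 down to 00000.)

  #####|#  b31=1 t=0,i=8
  ####.|#  b30=1 t=0,i=11
  ###.#|.  b29=0 t=0,i=12
  ###..|.  b28=0 t=1,i=11
  ##.##|.  b27=0 t=0,i=5
  ##.#.|#  b26=1 t=1,i=5
  ##..#|#  b25=1 t=0,i=1
  ##...|.  b24=0 t=1,i=12
  #.###|#  b23=1 t=0,i=6
  #.##.|.  b22=0 t=0,i=14
  #.#.#|#  b21=1 t=1,i=6
  #.#..|.  b20=0 t=2,i=10
  #..##|.  b19=0 t=0,i=2
  #..#.|.  b18=0 t=3,i=13
  #...#|#  b17=1 t=4,i=5
  #....|.  b16=0 t=1,i=13
  .####|.  b15=0 t=0,i=7
  .###.|.  b14=0 t=5,i=1
  .##.#|#  b13=1 t=0,i=4
  .##..|.  b12=0 t=0,i=0
  .#.##|#  b11=1 t=1,i=2
  .#.#.|#  b10=1 t=2,i=1
  .#..#|.  b9=0 t=3,i=12
  .#...|#  b8=1 t=2,i=11
  ..###|#  b7=1 t=4,i=7
  ..##.|#  b6=1 t=0,i=3
  ..#.#|.  b5=0 t=1,i=1
  ..#..|.  b4=0 t=6,i=0
  ...##|.  b3=0 t=4,i=6
  ...#.|#  b2=1 t=1,i=0
  ....#|.  b1=0 t=1,i=14
  .....|#  b0=1 t=5,i=12
  bits 11000110101000100010110111000101 = 3332517317

3332517317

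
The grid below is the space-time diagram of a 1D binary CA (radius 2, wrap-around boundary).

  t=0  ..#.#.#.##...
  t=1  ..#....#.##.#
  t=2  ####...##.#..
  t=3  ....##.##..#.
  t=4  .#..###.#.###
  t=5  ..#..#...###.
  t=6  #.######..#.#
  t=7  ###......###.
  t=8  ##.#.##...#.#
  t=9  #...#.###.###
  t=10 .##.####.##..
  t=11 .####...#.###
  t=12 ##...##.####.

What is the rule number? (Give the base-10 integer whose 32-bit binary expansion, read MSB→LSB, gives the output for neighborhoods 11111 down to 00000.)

  ##### -> .   bit 31 = 0  t=6,i=4
  ####. -> .   bit 30 = 0  t=2,i=2
  ###.# -> .   bit 29 = 0  t=4,i=6
  ###.. -> .   bit 28 = 0  t=2,i=3
  ##.## -> #   bit 27 = 1  t=3,i=6
  ##.#. -> .   bit 26 = 0  t=1,i=11
  ##..# -> .   bit 25 = 0  t=3,i=9
  ##... -> #   bit 24 = 1  t=0,i=10
  #.### -> #   bit 23 = 1  t=4,i=10
  #.##. -> .   bit 22 = 0  t=0,i=8
  #.#.# -> .   bit 21 = 0  t=0,i=4
  #.#.. -> .   bit 20 = 0  t=1,i=12
  #..## -> .   bit 19 = 0  t=2,i=12
  #..#. -> #   bit 18 = 1  t=1,i=1
  #...# -> #   bit 17 = 1  t=2,i=5
  #.... -> .   bit 16 = 0  t=0,i=11
  .#### -> .   bit 15 = 0  t=2,i=1
  .###. -> #   bit 14 = 1  t=4,i=5
  .##.# -> #   bit 13 = 1  t=1,i=10
  .##.. -> #   bit 12 = 1  t=0,i=9
  .#.## -> #   bit 11 = 1  t=0,i=7
  .#.#. -> .   bit 10 = 0  t=0,i=3
  .#..# -> #   bit 9 = 1  t=1,i=0
  .#... -> #   bit 8 = 1  t=1,i=3
  ..### -> .   bit 7 = 0  t=2,i=0
  ..##. -> #   bit 6 = 1  t=2,i=7
  ..#.# -> #   bit 5 = 1  t=0,i=2
  ..#.. -> #   bit 4 = 1  t=1,i=2
  ...## -> .   bit 3 = 0  t=2,i=6
  ...#. -> .   bit 2 = 0  t=0,i=1
  ....# -> .   bit 1 = 0  t=0,i=0
  ..... -> #   bit 0 = 1  t=0,i=12
  bits 00001001100001100111101101110001 = 159808369

159808369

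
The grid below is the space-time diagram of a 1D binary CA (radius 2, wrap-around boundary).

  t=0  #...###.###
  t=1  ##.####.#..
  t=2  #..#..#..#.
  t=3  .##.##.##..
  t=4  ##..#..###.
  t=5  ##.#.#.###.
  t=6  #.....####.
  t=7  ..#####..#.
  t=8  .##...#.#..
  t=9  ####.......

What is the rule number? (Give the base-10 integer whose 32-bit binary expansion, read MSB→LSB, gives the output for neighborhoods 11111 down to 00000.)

835017419

  [31] ##### => .  t=7,i=4
  [30] ####. => .  t=0,i=10
  [29] ###.# => #  t=0,i=6
  [28] ###.. => #  t=0,i=0
  [27] ##.## => .  t=0,i=7
  [26] ##.#. => .  t=1,i=7
  [25] ##..# => .  t=4,i=2
  [24] ##... => #  t=0,i=1
  [23] #.### => #  t=0,i=8
  [22] #.##. => #  t=3,i=4
  [21] #.#.# => .  t=5,i=3
  [20] #.#.. => .  t=1,i=8
  [19] #..## => .  t=1,i=10
  [18] #..#. => #  t=2,i=2
  [17] #...# => .  t=0,i=2
  [16] #.... => #  t=6,i=2
  [15] .#### => .  t=0,i=9
  [14] .###. => #  t=0,i=5
  [13] .##.# => .  t=1,i=1
  [12] .##.. => #  t=3,i=8
  [11] .#.## => #  t=5,i=6
  [10] .#.#. => .  t=2,i=10
  [9] .#..# => #  t=1,i=9
  [8] .#... => .  t=6,i=1
  [7] ..### => #  t=0,i=4
  [6] ..##. => #  t=1,i=0
  [5] ..#.# => .  t=2,i=9
  [4] ..#.. => .  t=2,i=3
  [3] ...## => #  t=0,i=3
  [2] ...#. => .  t=8,i=5
  [1] ....# => #  t=6,i=4
  [0] ..... => #  t=6,i=3
  bits 00110001110001010101101011001011 = 835017419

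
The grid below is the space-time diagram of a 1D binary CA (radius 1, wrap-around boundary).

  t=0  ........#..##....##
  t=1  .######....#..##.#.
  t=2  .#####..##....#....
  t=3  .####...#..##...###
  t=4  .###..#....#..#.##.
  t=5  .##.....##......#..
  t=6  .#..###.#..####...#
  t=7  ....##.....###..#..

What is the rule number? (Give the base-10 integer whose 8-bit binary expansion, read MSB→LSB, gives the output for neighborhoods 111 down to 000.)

137

  [7] ### => #  t=1,i=2
  [6] ##. => .  t=0,i=12
  [5] #.# => .  t=1,i=16
  [4] #.. => .  t=0,i=0
  [3] .## => #  t=0,i=11
  [2] .#. => .  t=0,i=8
  [1] ..# => .  t=0,i=7
  [0] ... => #  t=0,i=1
  bits 10001001 = 137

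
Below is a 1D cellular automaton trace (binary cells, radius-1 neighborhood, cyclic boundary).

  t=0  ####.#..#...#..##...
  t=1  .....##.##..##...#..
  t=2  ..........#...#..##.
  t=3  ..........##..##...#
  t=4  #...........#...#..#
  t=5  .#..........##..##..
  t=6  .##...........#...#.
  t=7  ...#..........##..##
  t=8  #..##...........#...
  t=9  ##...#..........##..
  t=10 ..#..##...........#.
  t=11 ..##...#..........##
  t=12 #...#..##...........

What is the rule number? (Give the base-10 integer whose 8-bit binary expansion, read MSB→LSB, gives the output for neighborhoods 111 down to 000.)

  [7] ### => .  t=0,i=1
  [6] ##. => .  t=0,i=3
  [5] #.# => .  t=0,i=4
  [4] #.. => #  t=0,i=6
  [3] .## => .  t=0,i=0
  [2] .#. => #  t=0,i=5
  [1] ..# => .  t=0,i=7
  [0] ... => .  t=0,i=10
  bits 00010100 = 20

20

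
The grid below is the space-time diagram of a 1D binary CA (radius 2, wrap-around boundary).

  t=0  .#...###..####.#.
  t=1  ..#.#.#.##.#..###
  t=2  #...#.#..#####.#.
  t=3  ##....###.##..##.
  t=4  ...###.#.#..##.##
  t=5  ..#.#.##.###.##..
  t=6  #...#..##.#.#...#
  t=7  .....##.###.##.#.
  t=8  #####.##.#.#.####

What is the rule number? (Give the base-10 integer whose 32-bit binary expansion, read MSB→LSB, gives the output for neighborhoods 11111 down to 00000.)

2386158347

  ##### -> #   bit 31 = 1  t=2,i=11
  ####. -> .   bit 30 = 0  t=0,i=12
  ###.# -> .   bit 29 = 0  t=0,i=13
  ###.. -> .   bit 28 = 0  t=0,i=7
  ##.## -> #   bit 27 = 1  t=3,i=9
  ##.#. -> #   bit 26 = 1  t=0,i=14
  ##..# -> #   bit 25 = 1  t=0,i=8
  ##... -> .   bit 24 = 0  t=3,i=2
  #.### -> .   bit 23 = 0  t=5,i=9
  #.##. -> .   bit 22 = 0  t=1,i=8
  #.#.# -> #   bit 21 = 1  t=1,i=4
  #.#.. -> #   bit 20 = 1  t=0,i=15
  #..## -> #   bit 19 = 1  t=0,i=9
  #..#. -> .   bit 18 = 0  t=0,i=0
  #...# -> .   bit 17 = 0  t=0,i=3
  #.... -> #   bit 16 = 1  t=3,i=3
  .#### -> #   bit 15 = 1  t=0,i=11
  .###. -> #   bit 14 = 1  t=0,i=6
  .##.# -> #   bit 13 = 1  t=1,i=9
  .##.. -> .   bit 12 = 0  t=3,i=1
  .#.## -> .   bit 11 = 0  t=1,i=7
  .#.#. -> .   bit 10 = 0  t=1,i=3
  .#..# -> #   bit 9 = 1  t=0,i=16
  .#... -> #   bit 8 = 1  t=0,i=2
  ..### -> .   bit 7 = 0  t=0,i=5
  ..##. -> .   bit 6 = 0  t=3,i=14
  ..#.# -> .   bit 5 = 0  t=1,i=2
  ..#.. -> .   bit 4 = 0  t=0,i=1
  ...## -> #   bit 3 = 1  t=0,i=4
  ...#. -> .   bit 2 = 0  t=2,i=3
  ....# -> #   bit 1 = 1  t=3,i=4
  ..... -> #   bit 0 = 1  t=7,i=1
  bits 10001110001110011110001100001011 = 2386158347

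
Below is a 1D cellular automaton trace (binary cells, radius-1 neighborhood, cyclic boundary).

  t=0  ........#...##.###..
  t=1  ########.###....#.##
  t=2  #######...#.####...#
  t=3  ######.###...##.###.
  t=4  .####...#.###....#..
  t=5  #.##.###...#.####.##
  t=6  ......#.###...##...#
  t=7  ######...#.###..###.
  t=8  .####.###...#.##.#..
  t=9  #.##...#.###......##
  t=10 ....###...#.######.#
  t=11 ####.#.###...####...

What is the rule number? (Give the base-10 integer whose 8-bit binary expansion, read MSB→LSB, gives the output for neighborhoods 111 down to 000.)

  [7] ### => #  t=0,i=16
  [6] ##. => .  t=0,i=13
  [5] #.# => .  t=0,i=14
  [4] #.. => #  t=0,i=9
  [3] .## => .  t=0,i=12
  [2] .#. => .  t=0,i=8
  [1] ..# => #  t=0,i=7
  [0] ... => #  t=0,i=0
  bits 10010011 = 147

147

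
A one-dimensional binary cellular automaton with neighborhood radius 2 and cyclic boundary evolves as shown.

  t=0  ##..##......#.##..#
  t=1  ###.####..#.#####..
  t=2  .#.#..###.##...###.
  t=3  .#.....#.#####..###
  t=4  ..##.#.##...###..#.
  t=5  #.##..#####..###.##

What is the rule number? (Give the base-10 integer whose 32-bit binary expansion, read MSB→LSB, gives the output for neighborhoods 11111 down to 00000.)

  nb #####: next=.  (t=1,i=14, bit31=0)
  nb ####.: next=#  (t=1,i=6, bit30=1)
  nb ###.#: next=.  (t=1,i=2, bit29=0)
  nb ###..: next=#  (t=0,i=1, bit28=1)
  nb ##.##: next=#  (t=1,i=3, bit27=1)
  nb ##.#.: next=.  (t=3,i=0, bit26=0)
  nb ##..#: next=#  (t=0,i=2, bit25=1)
  nb ##...: next=#  (t=0,i=6, bit24=1)
  nb #.###: next=.  (t=1,i=4, bit23=0)
  nb #.##.: next=#  (t=0,i=14, bit22=1)
  nb #.#.#: next=.  (t=4,i=5, bit21=0)
  nb #.#..: next=.  (t=2,i=3, bit20=0)
  nb #..##: next=.  (t=0,i=3, bit19=0)
  nb #..#.: next=.  (t=1,i=9, bit18=0)
  nb #...#: next=#  (t=2,i=13, bit17=1)
  nb #....: next=#  (t=0,i=7, bit16=1)
  nb .####: next=.  (t=1,i=5, bit15=0)
  nb .###.: next=#  (t=0,i=0, bit14=1)
  nb .##.#: next=#  (t=4,i=3, bit13=1)
  nb .##..: next=#  (t=0,i=5, bit12=1)
  nb .#.##: next=#  (t=0,i=13, bit11=1)
  nb .#.#.: next=.  (t=2,i=2, bit10=0)
  nb .#..#: next=.  (t=2,i=4, bit9=0)
  nb .#...: next=#  (t=3,i=2, bit8=1)
  nb ..###: next=.  (t=0,i=18, bit7=0)
  nb ..##.: next=#  (t=0,i=4, bit6=1)
  nb ..#.#: next=#  (t=0,i=12, bit5=1)
  nb ..#..: next=#  (t=4,i=17, bit4=1)
  nb ...##: next=.  (t=2,i=14, bit3=0)
  nb ...#.: next=.  (t=0,i=11, bit2=0)
  nb ....#: next=#  (t=0,i=10, bit1=1)
  nb .....: next=.  (t=0,i=8, bit0=0)
  bits 01011011010000110111100101110010 = 1531148658

1531148658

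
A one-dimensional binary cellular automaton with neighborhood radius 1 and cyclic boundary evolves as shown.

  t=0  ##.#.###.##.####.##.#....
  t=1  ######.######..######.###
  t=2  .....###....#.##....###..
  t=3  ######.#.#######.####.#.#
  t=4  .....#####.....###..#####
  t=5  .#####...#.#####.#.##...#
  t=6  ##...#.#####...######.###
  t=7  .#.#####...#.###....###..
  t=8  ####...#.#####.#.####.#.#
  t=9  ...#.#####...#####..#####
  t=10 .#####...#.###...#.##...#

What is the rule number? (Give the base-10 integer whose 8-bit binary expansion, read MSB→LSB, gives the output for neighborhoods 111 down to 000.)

111

  ###|.  b7=0 t=0,i=6
  ##.|#  b6=1 t=0,i=1
  #.#|#  b5=1 t=0,i=2
  #..|.  b4=0 t=0,i=21
  .##|#  b3=1 t=0,i=0
  .#.|#  b2=1 t=0,i=3
  ..#|#  b1=1 t=0,i=24
  ...|#  b0=1 t=0,i=22
  bits 01101111 = 111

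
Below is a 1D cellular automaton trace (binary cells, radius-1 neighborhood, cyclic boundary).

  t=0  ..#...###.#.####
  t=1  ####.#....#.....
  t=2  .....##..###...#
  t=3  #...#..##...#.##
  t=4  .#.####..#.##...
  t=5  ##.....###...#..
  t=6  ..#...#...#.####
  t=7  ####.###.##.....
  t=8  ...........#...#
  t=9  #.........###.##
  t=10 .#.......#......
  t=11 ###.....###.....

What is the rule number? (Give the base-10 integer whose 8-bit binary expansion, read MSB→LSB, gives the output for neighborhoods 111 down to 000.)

  nb ###: next=.  (t=0,i=7, bit7=0)
  nb ##.: next=.  (t=0,i=8, bit6=0)
  nb #.#: next=.  (t=0,i=9, bit5=0)
  nb #..: next=#  (t=0,i=0, bit4=1)
  nb .##: next=.  (t=0,i=6, bit3=0)
  nb .#.: next=#  (t=0,i=2, bit2=1)
  nb ..#: next=#  (t=0,i=1, bit1=1)
  nb ...: next=.  (t=0,i=4, bit0=0)
  bits 00010110 = 22

22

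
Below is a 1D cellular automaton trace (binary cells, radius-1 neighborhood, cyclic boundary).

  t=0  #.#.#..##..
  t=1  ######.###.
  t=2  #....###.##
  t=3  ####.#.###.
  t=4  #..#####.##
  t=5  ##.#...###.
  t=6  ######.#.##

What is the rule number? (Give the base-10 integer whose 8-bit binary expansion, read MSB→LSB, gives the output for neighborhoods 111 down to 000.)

  ### -> .   bit 7 = 0  t=1,i=1
  ##. -> #   bit 6 = 1  t=0,i=8
  #.# -> #   bit 5 = 1  t=0,i=1
  #.. -> #   bit 4 = 1  t=0,i=5
  .## -> #   bit 3 = 1  t=0,i=7
  .#. -> #   bit 2 = 1  t=0,i=0
  ..# -> .   bit 1 = 0  t=0,i=6
  ... -> #   bit 0 = 1  t=2,i=2
  bits 01111101 = 125

125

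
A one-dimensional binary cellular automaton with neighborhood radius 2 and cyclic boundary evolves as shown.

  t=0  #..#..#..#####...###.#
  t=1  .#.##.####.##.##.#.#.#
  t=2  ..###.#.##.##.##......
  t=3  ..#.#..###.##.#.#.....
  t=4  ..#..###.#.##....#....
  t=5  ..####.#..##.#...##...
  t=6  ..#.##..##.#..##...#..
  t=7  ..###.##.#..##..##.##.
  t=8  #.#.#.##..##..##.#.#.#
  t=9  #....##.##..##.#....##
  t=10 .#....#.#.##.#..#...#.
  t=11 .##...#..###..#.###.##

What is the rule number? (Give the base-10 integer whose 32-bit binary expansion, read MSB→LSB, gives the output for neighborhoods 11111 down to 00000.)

  ##### -> #   bit 31 = 1  t=0,i=11
  ####. -> #   bit 30 = 1  t=0,i=12
  ###.# -> #   bit 29 = 1  t=0,i=19
  ###.. -> .   bit 28 = 0  t=0,i=13
  ##.## -> .   bit 27 = 0  t=0,i=20
  ##.#. -> .   bit 26 = 0  t=1,i=16
  ##..# -> #   bit 25 = 1  t=0,i=1
  ##... -> #   bit 24 = 1  t=0,i=14
  #.### -> #   bit 23 = 1  t=1,i=6
  #.##. -> #   bit 22 = 1  t=0,i=21
  #.#.# -> .   bit 21 = 0  t=1,i=1
  #.#.. -> .   bit 20 = 0  t=3,i=4
  #..## -> #   bit 19 = 1  t=0,i=8
  #..#. -> .   bit 18 = 0  t=0,i=2
  #...# -> #   bit 17 = 1  t=0,i=15
  #.... -> .   bit 16 = 0  t=2,i=17
  .#### -> .   bit 15 = 0  t=0,i=10
  .###. -> .   bit 14 = 0  t=0,i=18
  .##.# -> #   bit 13 = 1  t=1,i=4
  .##.. -> .   bit 12 = 0  t=0,i=0
  .#.## -> #   bit 11 = 1  t=1,i=2
  .#.#. -> .   bit 10 = 0  t=1,i=0
  .#..# -> #   bit 9 = 1  t=0,i=4
  .#... -> #   bit 8 = 1  t=3,i=17
  ..### -> #   bit 7 = 1  t=0,i=9
  ..##. -> .   bit 6 = 0  t=5,i=10
  ..#.# -> #   bit 5 = 1  t=3,i=2
  ..#.. -> #   bit 4 = 1  t=0,i=3
  ...## -> .   bit 3 = 0  t=0,i=16
  ...#. -> .   bit 2 = 0  t=3,i=1
  ....# -> .   bit 1 = 0  t=2,i=0
  ..... -> .   bit 0 = 0  t=2,i=18
  bits 11100011110010100010101110110000 = 3821677488

3821677488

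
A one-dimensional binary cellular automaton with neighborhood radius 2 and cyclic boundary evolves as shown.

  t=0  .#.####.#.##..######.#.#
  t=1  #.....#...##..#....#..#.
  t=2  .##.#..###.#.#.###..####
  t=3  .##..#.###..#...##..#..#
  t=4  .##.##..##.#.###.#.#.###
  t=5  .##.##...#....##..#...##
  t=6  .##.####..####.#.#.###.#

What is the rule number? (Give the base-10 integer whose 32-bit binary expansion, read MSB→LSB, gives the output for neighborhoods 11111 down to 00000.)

826767274

  #####|.  b31=0 t=0,i=16
  ####.|.  b30=0 t=0,i=5
  ###.#|#  b29=1 t=0,i=6
  ###..|#  b28=1 t=2,i=17
  ##.##|.  b27=0 t=2,i=0
  ##.#.|.  b26=0 t=0,i=7
  ##..#|.  b25=0 t=0,i=12
  ##...|#  b24=1 t=5,i=6
  #.###|.  b23=0 t=0,i=3
  #.##.|#  b22=1 t=0,i=10
  #.#.#|.  b21=0 t=0,i=1
  #.#..|.  b20=0 t=1,i=0
  #..##|.  b19=0 t=0,i=13
  #..#.|#  b18=1 t=1,i=13
  #...#|#  b17=1 t=1,i=8
  #....|#  b16=1 t=1,i=2
  .####|.  b15=0 t=0,i=4
  .###.|#  b14=1 t=2,i=8
  .##.#|#  b13=1 t=2,i=2
  .##..|#  b12=1 t=0,i=11
  .#.##|.  b11=0 t=0,i=2
  .#.#.|#  b10=1 t=0,i=0
  .#..#|#  b9=1 t=1,i=20
  .#...|#  b8=1 t=1,i=1
  ..###|#  b7=1 t=0,i=14
  ..##.|.  b6=0 t=1,i=10
  ..#.#|#  b5=1 t=1,i=22
  ..#..|.  b4=0 t=1,i=6
  ...##|#  b3=1 t=1,i=9
  ...#.|.  b2=0 t=1,i=5
  ....#|#  b1=1 t=1,i=4
  .....|.  b0=0 t=1,i=3
  bits 00110001010001110111011110101010 = 826767274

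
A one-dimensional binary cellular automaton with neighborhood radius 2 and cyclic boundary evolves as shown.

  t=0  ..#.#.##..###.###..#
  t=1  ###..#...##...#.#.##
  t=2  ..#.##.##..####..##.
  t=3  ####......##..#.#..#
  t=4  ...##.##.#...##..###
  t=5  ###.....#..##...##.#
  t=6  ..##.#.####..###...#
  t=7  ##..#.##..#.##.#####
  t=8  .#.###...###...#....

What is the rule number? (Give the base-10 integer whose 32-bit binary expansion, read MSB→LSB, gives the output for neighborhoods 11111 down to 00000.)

361630397

  nb #####: next=.  (t=1,i=0, bit31=0)
  nb ####.: next=.  (t=1,i=1, bit30=0)
  nb ###.#: next=.  (t=0,i=12, bit29=0)
  nb ###..: next=#  (t=0,i=16, bit28=1)
  nb ##.##: next=.  (t=0,i=13, bit27=0)
  nb ##.#.: next=#  (t=4,i=8, bit26=1)
  nb ##..#: next=.  (t=0,i=8, bit25=0)
  nb ##...: next=#  (t=1,i=11, bit24=1)
  nb #.###: next=#  (t=0,i=14, bit23=1)
  nb #.##.: next=.  (t=0,i=6, bit22=0)
  nb #.#.#: next=.  (t=0,i=4, bit21=0)
  nb #.#..: next=.  (t=3,i=16, bit20=0)
  nb #..##: next=#  (t=0,i=9, bit19=1)
  nb #..#.: next=#  (t=0,i=1, bit18=1)
  nb #...#: next=#  (t=1,i=7, bit17=1)
  nb #....: next=.  (t=3,i=5, bit16=0)
  nb .####: next=.  (t=1,i=19, bit15=0)
  nb .###.: next=.  (t=0,i=11, bit14=0)
  nb .##.#: next=.  (t=2,i=5, bit13=0)
  nb .##..: next=.  (t=0,i=7, bit12=0)
  nb .#.##: next=#  (t=0,i=5, bit11=1)
  nb .#.#.: next=.  (t=0,i=3, bit10=0)
  nb .#..#: next=#  (t=0,i=0, bit9=1)
  nb .#...: next=.  (t=1,i=6, bit8=0)
  nb ..###: next=#  (t=0,i=10, bit7=1)
  nb ..##.: next=.  (t=1,i=9, bit6=0)
  nb ..#.#: next=#  (t=0,i=2, bit5=1)
  nb ..#..: next=#  (t=0,i=19, bit4=1)
  nb ...##: next=#  (t=1,i=8, bit3=1)
  nb ...#.: next=#  (t=1,i=13, bit2=1)
  nb ....#: next=.  (t=3,i=8, bit1=0)
  nb .....: next=#  (t=3,i=6, bit0=1)
  bits 00010101100011100000101010111101 = 361630397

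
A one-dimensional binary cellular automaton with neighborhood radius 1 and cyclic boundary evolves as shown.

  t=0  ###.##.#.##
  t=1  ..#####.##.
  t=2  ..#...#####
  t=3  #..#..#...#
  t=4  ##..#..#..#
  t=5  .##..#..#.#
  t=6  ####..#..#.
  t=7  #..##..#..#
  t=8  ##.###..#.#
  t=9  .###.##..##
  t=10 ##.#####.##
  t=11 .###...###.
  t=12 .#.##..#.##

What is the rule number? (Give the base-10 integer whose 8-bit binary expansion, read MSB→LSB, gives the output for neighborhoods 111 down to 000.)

  [7] ### => .  t=0,i=0
  [6] ##. => #  t=0,i=2
  [5] #.# => #  t=0,i=3
  [4] #.. => #  t=1,i=10
  [3] .## => #  t=0,i=4
  [2] .#. => .  t=0,i=7
  [1] ..# => .  t=1,i=1
  [0] ... => .  t=1,i=0
  bits 01111000 = 120

120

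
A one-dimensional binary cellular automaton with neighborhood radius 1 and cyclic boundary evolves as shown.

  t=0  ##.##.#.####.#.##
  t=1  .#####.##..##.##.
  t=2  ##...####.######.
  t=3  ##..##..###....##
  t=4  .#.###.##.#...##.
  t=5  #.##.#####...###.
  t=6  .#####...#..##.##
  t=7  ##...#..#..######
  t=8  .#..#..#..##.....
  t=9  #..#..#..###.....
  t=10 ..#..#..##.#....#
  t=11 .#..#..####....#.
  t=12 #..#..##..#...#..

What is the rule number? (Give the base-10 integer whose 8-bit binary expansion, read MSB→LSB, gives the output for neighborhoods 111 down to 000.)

106

  [7] ### => .  t=0,i=0
  [6] ##. => #  t=0,i=1
  [5] #.# => #  t=0,i=2
  [4] #.. => .  t=1,i=9
  [3] .## => #  t=0,i=3
  [2] .#. => .  t=0,i=6
  [1] ..# => #  t=1,i=0
  [0] ... => .  t=2,i=3
  bits 01101010 = 106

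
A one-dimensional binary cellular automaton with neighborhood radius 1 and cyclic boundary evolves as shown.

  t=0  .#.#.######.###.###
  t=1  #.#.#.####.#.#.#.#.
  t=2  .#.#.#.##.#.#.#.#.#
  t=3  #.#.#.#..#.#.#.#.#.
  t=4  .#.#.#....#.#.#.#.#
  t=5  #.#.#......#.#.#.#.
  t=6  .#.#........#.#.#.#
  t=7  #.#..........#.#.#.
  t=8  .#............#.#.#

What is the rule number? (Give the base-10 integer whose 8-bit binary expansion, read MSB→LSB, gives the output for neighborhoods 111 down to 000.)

  nb ###: next=#  (t=0,i=6, bit7=1)
  nb ##.: next=.  (t=0,i=10, bit6=0)
  nb #.#: next=#  (t=0,i=0, bit5=1)
  nb #..: next=.  (t=3,i=7, bit4=0)
  nb .##: next=.  (t=0,i=5, bit3=0)
  nb .#.: next=.  (t=0,i=1, bit2=0)
  nb ..#: next=.  (t=3,i=8, bit1=0)
  nb ...: next=.  (t=4,i=7, bit0=0)
  bits 10100000 = 160

160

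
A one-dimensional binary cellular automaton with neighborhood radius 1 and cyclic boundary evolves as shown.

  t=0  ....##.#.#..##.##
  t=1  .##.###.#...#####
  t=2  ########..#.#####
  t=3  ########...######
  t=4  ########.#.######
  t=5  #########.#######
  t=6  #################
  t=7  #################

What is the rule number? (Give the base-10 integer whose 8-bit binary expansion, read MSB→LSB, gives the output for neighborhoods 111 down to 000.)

233

  ###|#  b7=1 t=1,i=5
  ##.|#  b6=1 t=0,i=5
  #.#|#  b5=1 t=0,i=6
  #..|.  b4=0 t=0,i=0
  .##|#  b3=1 t=0,i=4
  .#.|.  b2=0 t=0,i=7
  ..#|.  b1=0 t=0,i=3
  ...|#  b0=1 t=0,i=1
  bits 11101001 = 233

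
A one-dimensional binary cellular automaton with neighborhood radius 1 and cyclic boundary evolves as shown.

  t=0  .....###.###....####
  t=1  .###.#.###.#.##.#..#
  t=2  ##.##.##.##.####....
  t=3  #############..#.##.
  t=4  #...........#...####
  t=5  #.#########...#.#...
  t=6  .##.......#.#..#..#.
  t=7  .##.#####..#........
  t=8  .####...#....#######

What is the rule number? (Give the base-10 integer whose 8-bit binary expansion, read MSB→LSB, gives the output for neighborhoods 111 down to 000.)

105

  nb ###: next=.  (t=0,i=6, bit7=0)
  nb ##.: next=#  (t=0,i=7, bit6=1)
  nb #.#: next=#  (t=0,i=8, bit5=1)
  nb #..: next=.  (t=0,i=0, bit4=0)
  nb .##: next=#  (t=0,i=5, bit3=1)
  nb .#.: next=.  (t=1,i=5, bit2=0)
  nb ..#: next=.  (t=0,i=4, bit1=0)
  nb ...: next=#  (t=0,i=1, bit0=1)
  bits 01101001 = 105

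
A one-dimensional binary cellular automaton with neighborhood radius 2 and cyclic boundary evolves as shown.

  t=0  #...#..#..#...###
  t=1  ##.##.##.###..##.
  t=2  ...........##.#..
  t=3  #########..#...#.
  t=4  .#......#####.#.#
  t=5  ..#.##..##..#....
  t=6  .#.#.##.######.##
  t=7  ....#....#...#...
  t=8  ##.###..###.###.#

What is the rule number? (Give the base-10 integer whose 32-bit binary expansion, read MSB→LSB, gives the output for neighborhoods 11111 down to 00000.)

  #####|.  b31=0 t=3,i=2
  ####.|.  b30=0 t=0,i=16
  ###.#|#  b29=1 t=4,i=12
  ###..|#  b28=1 t=0,i=0
  ##.##|.  b27=0 t=1,i=2
  ##.#.|.  b26=0 t=2,i=13
  ##..#|#  b25=1 t=1,i=12
  ##...|#  b24=1 t=0,i=1
  #.###|.  b23=0 t=1,i=9
  #.##.|.  b22=0 t=1,i=0
  #.#.#|.  b21=0 t=4,i=14
  #.#..|.  b20=0 t=2,i=14
  #..##|.  b19=0 t=1,i=13
  #..#.|#  b18=1 t=0,i=6
  #...#|.  b17=0 t=0,i=2
  #....|.  b16=0 t=2,i=16
  .####|#  b15=1 t=0,i=15
  .###.|.  b14=0 t=1,i=10
  .##.#|.  b13=0 t=1,i=1
  .##..|#  b12=1 t=5,i=5
  .#.##|#  b11=1 t=3,i=16
  .#.#.|.  b10=0 t=4,i=0
  .#..#|.  b9=0 t=0,i=5
  .#...|#  b8=1 t=0,i=11
  ..###|#  b7=1 t=0,i=14
  ..##.|#  b6=1 t=1,i=14
  ..#.#|.  b5=0 t=3,i=15
  ..#..|#  b4=1 t=0,i=4
  ...##|.  b3=0 t=0,i=13
  ...#.|#  b2=1 t=0,i=3
  ....#|.  b1=0 t=2,i=9
  .....|#  b0=1 t=2,i=0
  bits 00110011000001001001100111010101 = 855939541

855939541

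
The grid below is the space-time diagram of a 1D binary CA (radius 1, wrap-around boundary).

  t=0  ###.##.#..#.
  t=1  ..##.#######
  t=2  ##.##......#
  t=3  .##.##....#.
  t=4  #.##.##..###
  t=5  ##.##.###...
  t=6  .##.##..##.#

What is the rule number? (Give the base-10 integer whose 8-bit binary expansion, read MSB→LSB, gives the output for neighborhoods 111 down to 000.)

118

  [7] ### => .  t=0,i=1
  [6] ##. => #  t=0,i=2
  [5] #.# => #  t=0,i=3
  [4] #.. => #  t=0,i=8
  [3] .## => .  t=0,i=0
  [2] .#. => #  t=0,i=7
  [1] ..# => #  t=0,i=9
  [0] ... => .  t=2,i=6
  bits 01110110 = 118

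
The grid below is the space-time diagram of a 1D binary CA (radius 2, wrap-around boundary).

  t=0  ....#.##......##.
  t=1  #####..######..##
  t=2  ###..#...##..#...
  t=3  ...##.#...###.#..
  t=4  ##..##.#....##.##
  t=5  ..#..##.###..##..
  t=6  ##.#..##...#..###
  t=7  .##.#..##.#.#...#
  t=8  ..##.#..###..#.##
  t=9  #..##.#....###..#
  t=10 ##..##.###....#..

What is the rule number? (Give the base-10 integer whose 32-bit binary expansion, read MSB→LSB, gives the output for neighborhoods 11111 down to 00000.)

  ##### -> #   bit 31 = 1  t=1,i=0
  ####. -> .   bit 30 = 0  t=1,i=3
  ###.# -> #   bit 29 = 1  t=3,i=12
  ###.. -> .   bit 28 = 0  t=1,i=4
  ##.## -> #   bit 27 = 1  t=4,i=14
  ##.#. -> #   bit 26 = 1  t=3,i=5
  ##..# -> #   bit 25 = 1  t=1,i=5
  ##... -> #   bit 24 = 1  t=0,i=8
  #.### -> .   bit 23 = 0  t=4,i=15
  #.##. -> .   bit 22 = 0  t=0,i=6
  #.#.# -> #   bit 21 = 1  t=7,i=10
  #.#.. -> .   bit 20 = 0  t=3,i=6
  #..## -> .   bit 19 = 0  t=1,i=6
  #..#. -> #   bit 18 = 1  t=2,i=4
  #...# -> .   bit 17 = 0  t=2,i=7
  #.... -> #   bit 16 = 1  t=0,i=0
  .#### -> .   bit 15 = 0  t=1,i=8
  .###. -> .   bit 14 = 0  t=2,i=1
  .##.# -> #   bit 13 = 1  t=3,i=4
  .##.. -> #   bit 12 = 1  t=0,i=7
  .#.## -> .   bit 11 = 0  t=0,i=5
  .#.#. -> .   bit 10 = 0  t=7,i=11
  .#..# -> #   bit 9 = 1  t=5,i=3
  .#... -> #   bit 8 = 1  t=2,i=6
  ..### -> .   bit 7 = 0  t=1,i=7
  ..##. -> .   bit 6 = 0  t=0,i=14
  ..#.# -> #   bit 5 = 1  t=0,i=4
  ..#.. -> .   bit 4 = 0  t=2,i=5
  ...## -> .   bit 3 = 0  t=0,i=13
  ...#. -> #   bit 2 = 1  t=0,i=3
  ....# -> #   bit 1 = 1  t=0,i=2
  ..... -> #   bit 0 = 1  t=0,i=1
  bits 10101111001001010011001100100111 = 2938450727

2938450727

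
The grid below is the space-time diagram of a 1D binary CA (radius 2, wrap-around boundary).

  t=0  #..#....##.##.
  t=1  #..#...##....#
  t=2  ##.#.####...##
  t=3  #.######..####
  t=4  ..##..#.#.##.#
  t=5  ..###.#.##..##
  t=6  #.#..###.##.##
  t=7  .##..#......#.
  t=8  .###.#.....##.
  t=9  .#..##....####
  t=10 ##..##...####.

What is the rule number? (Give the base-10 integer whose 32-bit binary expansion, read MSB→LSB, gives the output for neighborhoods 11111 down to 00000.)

  ##### -> .   bit 31 = 0  t=3,i=4
  ####. -> #   bit 30 = 1  t=2,i=0
  ###.# -> .   bit 29 = 0  t=2,i=1
  ###.. -> .   bit 28 = 0  t=2,i=8
  ##.## -> .   bit 27 = 0  t=0,i=10
  ##.#. -> #   bit 26 = 1  t=0,i=13
  ##..# -> #   bit 25 = 1  t=1,i=1
  ##... -> .   bit 24 = 0  t=1,i=9
  #.### -> #   bit 23 = 1  t=2,i=5
  #.##. -> .   bit 22 = 0  t=0,i=11
  #.#.# -> #   bit 21 = 1  t=2,i=3
  #.#.. -> #   bit 20 = 1  t=0,i=0
  #..## -> .   bit 19 = 0  t=3,i=9
  #..#. -> .   bit 18 = 0  t=0,i=2
  #...# -> #   bit 17 = 1  t=1,i=5
  #.... -> .   bit 16 = 0  t=0,i=5
  .#### -> #   bit 15 = 1  t=2,i=6
  .###. -> .   bit 14 = 0  t=5,i=3
  .##.# -> .   bit 13 = 0  t=0,i=9
  .##.. -> #   bit 12 = 1  t=1,i=0
  .#.## -> #   bit 11 = 1  t=2,i=4
  .#.#. -> .   bit 10 = 0  t=4,i=7
  .#..# -> .   bit 9 = 0  t=0,i=1
  .#... -> .   bit 8 = 0  t=0,i=4
  ..### -> #   bit 7 = 1  t=2,i=12
  ..##. -> #   bit 6 = 1  t=0,i=8
  ..#.# -> #   bit 5 = 1  t=4,i=6
  ..#.. -> #   bit 4 = 1  t=0,i=3
  ...## -> #   bit 3 = 1  t=0,i=7
  ...#. -> #   bit 2 = 1  t=7,i=11
  ....# -> .   bit 1 = 0  t=0,i=6
  ..... -> .   bit 0 = 0  t=7,i=8
  bits 01000110101100101001100011111100 = 1186109692

1186109692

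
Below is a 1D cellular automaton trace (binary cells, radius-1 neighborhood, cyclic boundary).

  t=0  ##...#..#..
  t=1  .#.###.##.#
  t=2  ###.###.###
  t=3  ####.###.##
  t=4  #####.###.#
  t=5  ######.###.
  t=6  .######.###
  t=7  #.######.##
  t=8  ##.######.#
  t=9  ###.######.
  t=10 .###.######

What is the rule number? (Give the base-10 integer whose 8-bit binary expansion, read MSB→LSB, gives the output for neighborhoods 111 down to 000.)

  [7] ### => #  t=1,i=4
  [6] ##. => #  t=0,i=1
  [5] #.# => #  t=1,i=0
  [4] #.. => .  t=0,i=2
  [3] .## => .  t=0,i=0
  [2] .#. => #  t=0,i=5
  [1] ..# => #  t=0,i=4
  [0] ... => #  t=0,i=3
  bits 11100111 = 231

231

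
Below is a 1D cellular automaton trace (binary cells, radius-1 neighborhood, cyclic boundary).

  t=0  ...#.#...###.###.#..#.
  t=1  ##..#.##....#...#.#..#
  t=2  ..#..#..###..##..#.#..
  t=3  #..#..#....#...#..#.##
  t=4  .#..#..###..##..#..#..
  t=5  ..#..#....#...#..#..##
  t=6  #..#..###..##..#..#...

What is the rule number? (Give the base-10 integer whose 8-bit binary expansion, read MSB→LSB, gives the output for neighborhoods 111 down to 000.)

  ###|.  b7=0 t=0,i=10
  ##.|.  b6=0 t=0,i=11
  #.#|#  b5=1 t=0,i=4
  #..|#  b4=1 t=0,i=6
  .##|.  b3=0 t=0,i=9
  .#.|.  b2=0 t=0,i=3
  ..#|.  b1=0 t=0,i=2
  ...|#  b0=1 t=0,i=0
  bits 00110001 = 49

49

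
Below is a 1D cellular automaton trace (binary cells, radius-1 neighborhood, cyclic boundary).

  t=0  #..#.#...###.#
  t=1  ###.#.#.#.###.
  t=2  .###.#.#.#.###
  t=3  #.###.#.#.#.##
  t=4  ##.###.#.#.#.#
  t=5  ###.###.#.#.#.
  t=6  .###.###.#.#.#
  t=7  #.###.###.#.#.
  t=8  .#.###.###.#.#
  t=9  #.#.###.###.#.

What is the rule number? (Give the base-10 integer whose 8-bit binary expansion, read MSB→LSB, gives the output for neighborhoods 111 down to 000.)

  [7] ### => #  t=0,i=10
  [6] ##. => #  t=0,i=0
  [5] #.# => #  t=0,i=4
  [4] #.. => #  t=0,i=1
  [3] .## => .  t=0,i=9
  [2] .#. => .  t=0,i=3
  [1] ..# => #  t=0,i=2
  [0] ... => .  t=0,i=7
  bits 11110010 = 242

242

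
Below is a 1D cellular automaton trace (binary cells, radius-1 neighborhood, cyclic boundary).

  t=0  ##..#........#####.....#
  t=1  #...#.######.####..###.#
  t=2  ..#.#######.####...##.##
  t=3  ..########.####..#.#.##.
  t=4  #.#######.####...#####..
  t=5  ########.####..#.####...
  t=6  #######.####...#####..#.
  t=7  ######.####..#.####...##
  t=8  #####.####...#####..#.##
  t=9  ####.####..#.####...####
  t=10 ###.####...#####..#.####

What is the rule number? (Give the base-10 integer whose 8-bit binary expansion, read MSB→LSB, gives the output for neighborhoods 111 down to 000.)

  nb ###: next=#  (t=0,i=0, bit7=1)
  nb ##.: next=.  (t=0,i=1, bit6=0)
  nb #.#: next=#  (t=1,i=5, bit5=1)
  nb #..: next=.  (t=0,i=2, bit4=0)
  nb .##: next=#  (t=0,i=13, bit3=1)
  nb .#.: next=#  (t=0,i=4, bit2=1)
  nb ..#: next=.  (t=0,i=3, bit1=0)
  nb ...: next=#  (t=0,i=6, bit0=1)
  bits 10101101 = 173

173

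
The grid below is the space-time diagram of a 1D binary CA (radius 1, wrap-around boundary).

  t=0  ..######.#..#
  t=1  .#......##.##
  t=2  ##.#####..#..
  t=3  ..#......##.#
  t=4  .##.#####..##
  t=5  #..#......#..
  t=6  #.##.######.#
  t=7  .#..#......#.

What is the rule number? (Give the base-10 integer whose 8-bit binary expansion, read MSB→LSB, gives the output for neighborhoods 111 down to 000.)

39

  ### -> .   bit 7 = 0  t=0,i=3
  ##. -> .   bit 6 = 0  t=0,i=7
  #.# -> #   bit 5 = 1  t=0,i=8
  #.. -> .   bit 4 = 0  t=0,i=0
  .## -> .   bit 3 = 0  t=0,i=2
  .#. -> #   bit 2 = 1  t=0,i=9
  ..# -> #   bit 1 = 1  t=0,i=1
  ... -> #   bit 0 = 1  t=1,i=3
  bits 00100111 = 39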